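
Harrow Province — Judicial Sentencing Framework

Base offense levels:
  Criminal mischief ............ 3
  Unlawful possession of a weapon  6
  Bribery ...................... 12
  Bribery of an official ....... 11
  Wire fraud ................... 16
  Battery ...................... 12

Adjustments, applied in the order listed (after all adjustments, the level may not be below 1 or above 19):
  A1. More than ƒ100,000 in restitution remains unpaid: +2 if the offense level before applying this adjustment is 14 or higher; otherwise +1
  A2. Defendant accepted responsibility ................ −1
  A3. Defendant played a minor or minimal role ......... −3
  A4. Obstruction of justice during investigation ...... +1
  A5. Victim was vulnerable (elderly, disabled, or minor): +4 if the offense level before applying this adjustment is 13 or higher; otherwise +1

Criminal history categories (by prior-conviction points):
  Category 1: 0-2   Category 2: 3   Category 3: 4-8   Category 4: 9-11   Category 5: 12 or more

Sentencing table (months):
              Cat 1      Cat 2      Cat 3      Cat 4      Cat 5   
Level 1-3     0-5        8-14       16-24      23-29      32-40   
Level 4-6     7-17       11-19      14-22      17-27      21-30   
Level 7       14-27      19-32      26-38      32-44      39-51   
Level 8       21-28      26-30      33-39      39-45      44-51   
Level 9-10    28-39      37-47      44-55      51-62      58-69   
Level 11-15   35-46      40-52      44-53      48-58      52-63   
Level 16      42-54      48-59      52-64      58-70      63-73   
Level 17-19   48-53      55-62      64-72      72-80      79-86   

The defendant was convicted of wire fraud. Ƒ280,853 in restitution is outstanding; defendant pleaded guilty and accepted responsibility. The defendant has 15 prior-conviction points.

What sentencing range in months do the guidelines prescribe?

Base offense level for wire fraud: 16.
A1 applies (level before this adjustment is 16 ≥ 14, so +2): 16 + 2 = 18.
A2 applies: 18 − 1 = 17.
A4 does not apply.
A5 does not apply.
Final offense level: 17.
Criminal history: 15 prior points → Category 5 (12+).
Level 17 falls in the 17-19 band.
Grid: Level 17-19 × Category 5 = 79-86 months.

79-86 months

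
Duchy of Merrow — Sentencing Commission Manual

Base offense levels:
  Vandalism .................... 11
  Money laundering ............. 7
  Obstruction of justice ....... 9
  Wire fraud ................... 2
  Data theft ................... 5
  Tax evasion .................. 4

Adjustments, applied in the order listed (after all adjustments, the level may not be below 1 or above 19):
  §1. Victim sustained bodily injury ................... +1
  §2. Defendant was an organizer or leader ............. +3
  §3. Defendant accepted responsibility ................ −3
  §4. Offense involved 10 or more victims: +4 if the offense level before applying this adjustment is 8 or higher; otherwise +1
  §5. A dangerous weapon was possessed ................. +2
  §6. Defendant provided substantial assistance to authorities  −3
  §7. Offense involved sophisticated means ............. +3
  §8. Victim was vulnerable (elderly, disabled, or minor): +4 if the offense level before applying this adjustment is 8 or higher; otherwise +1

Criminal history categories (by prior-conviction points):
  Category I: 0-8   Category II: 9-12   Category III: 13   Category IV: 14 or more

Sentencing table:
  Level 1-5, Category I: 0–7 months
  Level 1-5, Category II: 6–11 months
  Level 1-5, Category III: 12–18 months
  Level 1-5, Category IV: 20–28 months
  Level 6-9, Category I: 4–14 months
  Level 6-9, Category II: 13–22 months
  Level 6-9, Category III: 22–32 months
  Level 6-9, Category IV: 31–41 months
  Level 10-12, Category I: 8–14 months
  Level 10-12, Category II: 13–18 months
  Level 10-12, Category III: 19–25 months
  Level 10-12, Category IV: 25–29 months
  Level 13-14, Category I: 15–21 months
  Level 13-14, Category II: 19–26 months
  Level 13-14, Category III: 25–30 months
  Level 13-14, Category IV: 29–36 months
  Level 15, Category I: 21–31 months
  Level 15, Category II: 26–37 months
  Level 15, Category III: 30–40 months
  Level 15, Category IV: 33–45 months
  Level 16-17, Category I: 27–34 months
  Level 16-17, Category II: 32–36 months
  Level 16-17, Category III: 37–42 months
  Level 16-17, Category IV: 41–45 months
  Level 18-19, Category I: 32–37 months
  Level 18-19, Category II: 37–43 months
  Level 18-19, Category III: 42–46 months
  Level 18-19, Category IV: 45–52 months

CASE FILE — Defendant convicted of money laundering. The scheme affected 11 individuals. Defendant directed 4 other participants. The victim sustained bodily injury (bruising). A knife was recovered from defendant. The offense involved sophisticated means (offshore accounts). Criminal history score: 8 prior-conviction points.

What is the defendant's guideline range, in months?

Base offense level for money laundering: 7.
§1 applies: 7 + 1 = 8.
§2 applies: 8 + 3 = 11.
§3 does not apply.
§4 applies (level before this adjustment is 11 ≥ 8, so +4): 11 + 4 = 15.
§5 applies: 15 + 2 = 17.
§7 applies: 17 + 3 = 20.
§8 does not apply.
Level 20 exceeds the maximum of 19; capped at 19.
Final offense level: 19.
Criminal history: 8 prior points → Category I (0-8).
Level 19 falls in the 18-19 band.
Grid: Level 18-19 × Category I = 32-37 months.

32-37 months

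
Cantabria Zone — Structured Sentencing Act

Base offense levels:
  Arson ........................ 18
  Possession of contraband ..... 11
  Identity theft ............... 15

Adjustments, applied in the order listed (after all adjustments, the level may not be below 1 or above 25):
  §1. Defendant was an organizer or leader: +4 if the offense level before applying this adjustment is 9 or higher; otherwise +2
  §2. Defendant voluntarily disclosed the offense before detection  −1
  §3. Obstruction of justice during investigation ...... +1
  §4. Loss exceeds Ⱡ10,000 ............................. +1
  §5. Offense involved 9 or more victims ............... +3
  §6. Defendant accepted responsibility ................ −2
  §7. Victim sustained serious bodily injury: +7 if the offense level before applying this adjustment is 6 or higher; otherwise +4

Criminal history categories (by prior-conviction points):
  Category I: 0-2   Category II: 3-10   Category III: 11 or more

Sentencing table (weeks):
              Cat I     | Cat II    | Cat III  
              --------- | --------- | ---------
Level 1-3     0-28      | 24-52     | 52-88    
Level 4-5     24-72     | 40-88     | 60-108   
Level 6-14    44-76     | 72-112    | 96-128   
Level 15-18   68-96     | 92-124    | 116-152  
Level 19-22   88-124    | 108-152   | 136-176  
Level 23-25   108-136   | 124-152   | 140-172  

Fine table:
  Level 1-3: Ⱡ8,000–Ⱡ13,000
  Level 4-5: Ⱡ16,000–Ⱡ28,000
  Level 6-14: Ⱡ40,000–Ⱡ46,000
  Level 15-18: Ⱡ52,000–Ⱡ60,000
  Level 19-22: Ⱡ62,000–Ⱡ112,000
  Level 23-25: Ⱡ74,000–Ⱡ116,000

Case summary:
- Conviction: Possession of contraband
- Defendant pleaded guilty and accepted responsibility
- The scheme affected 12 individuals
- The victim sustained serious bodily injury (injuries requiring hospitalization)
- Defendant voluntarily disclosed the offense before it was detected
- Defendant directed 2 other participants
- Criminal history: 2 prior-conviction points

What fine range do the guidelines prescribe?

Base offense level for possession of contraband: 11.
§1 applies (level before this adjustment is 11 ≥ 9, so +4): 11 + 4 = 15.
§2 applies: 15 − 1 = 14.
§5 applies: 14 + 3 = 17.
§6 applies: 17 − 2 = 15.
§7 applies (level before this adjustment is 15 ≥ 6, so +7): 15 + 7 = 22.
Final offense level: 22.
Level 22 falls in the 19-22 band.
Fine table: Level 19-22 → Ⱡ62,000–Ⱡ112,000.

Ⱡ62,000–Ⱡ112,000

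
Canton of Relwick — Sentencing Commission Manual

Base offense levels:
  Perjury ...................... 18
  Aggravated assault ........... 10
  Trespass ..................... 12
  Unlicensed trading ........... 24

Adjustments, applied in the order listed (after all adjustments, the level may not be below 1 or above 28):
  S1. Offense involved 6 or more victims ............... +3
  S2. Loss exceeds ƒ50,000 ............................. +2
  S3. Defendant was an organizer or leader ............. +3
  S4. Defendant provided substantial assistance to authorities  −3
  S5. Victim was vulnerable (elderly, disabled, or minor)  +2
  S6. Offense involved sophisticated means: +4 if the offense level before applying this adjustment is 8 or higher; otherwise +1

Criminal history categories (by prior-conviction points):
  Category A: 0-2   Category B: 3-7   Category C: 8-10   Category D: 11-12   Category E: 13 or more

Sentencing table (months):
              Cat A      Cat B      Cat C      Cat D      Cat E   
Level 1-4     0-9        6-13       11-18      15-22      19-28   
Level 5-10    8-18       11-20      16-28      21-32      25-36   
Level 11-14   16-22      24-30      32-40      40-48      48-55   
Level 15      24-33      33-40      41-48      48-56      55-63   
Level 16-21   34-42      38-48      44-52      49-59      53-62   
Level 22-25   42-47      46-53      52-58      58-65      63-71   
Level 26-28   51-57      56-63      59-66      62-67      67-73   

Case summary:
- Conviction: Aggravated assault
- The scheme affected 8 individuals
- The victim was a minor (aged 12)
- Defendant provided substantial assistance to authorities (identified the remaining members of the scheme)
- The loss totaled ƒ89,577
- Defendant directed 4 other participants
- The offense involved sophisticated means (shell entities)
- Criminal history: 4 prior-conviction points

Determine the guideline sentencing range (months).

Base offense level for aggravated assault: 10.
S1 applies: 10 + 3 = 13.
S2 applies: 13 + 2 = 15.
S3 applies: 15 + 3 = 18.
S4 applies: 18 − 3 = 15.
S5 applies: 15 + 2 = 17.
S6 applies (level before this adjustment is 17 ≥ 8, so +4): 17 + 4 = 21.
Final offense level: 21.
Criminal history: 4 prior points → Category B (3-7).
Level 21 falls in the 16-21 band.
Grid: Level 16-21 × Category B = 38-48 months.

38-48 months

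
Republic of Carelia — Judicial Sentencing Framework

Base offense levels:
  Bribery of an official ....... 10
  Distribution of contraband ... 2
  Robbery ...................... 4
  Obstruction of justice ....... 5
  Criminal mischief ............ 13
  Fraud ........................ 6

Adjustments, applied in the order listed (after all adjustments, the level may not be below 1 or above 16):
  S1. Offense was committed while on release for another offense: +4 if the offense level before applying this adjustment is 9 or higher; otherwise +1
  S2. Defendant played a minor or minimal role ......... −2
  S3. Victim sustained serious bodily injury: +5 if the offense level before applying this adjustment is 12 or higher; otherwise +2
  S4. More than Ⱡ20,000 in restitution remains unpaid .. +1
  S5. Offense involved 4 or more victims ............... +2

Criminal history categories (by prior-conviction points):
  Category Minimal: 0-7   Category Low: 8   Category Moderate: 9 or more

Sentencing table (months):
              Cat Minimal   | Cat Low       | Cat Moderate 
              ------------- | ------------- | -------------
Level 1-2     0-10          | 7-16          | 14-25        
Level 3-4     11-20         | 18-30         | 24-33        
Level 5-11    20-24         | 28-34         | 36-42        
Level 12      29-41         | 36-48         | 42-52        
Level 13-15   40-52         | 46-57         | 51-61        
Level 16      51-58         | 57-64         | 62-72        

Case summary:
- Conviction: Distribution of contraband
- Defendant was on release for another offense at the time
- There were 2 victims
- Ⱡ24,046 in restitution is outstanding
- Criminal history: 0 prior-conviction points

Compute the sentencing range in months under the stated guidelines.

11-20 months

Base offense level for distribution of contraband: 2.
S1 applies (level before this adjustment is 2 < 9, so +1): 2 + 1 = 3.
S4 applies: 3 + 1 = 4.
S5 does not apply.
Final offense level: 4.
Criminal history: 0 prior points → Category Minimal (0-7).
Level 4 falls in the 3-4 band.
Grid: Level 3-4 × Category Minimal = 11-20 months.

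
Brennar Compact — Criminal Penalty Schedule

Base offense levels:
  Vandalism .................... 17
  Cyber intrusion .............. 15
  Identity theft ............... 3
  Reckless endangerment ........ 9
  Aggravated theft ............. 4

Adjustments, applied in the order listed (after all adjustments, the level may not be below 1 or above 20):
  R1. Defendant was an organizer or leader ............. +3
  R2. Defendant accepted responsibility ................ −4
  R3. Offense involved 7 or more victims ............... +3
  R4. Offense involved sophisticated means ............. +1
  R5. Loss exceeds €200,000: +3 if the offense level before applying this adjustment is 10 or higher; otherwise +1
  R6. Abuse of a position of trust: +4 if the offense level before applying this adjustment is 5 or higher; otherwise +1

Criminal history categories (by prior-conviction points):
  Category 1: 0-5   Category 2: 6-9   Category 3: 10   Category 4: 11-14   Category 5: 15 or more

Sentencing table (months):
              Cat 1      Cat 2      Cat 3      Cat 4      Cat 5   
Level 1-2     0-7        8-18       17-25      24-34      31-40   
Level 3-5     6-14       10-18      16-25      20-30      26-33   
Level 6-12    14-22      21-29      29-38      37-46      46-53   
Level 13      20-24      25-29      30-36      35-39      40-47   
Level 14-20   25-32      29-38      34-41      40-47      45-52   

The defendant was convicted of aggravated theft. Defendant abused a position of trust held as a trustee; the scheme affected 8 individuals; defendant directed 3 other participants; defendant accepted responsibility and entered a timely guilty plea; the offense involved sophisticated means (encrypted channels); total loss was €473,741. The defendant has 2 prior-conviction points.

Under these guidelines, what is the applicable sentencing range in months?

Base offense level for aggravated theft: 4.
R1 applies: 4 + 3 = 7.
R2 applies: 7 − 4 = 3.
R3 applies: 3 + 3 = 6.
R4 applies: 6 + 1 = 7.
R5 applies (level before this adjustment is 7 < 10, so +1): 7 + 1 = 8.
R6 applies (level before this adjustment is 8 ≥ 5, so +4): 8 + 4 = 12.
Final offense level: 12.
Criminal history: 2 prior points → Category 1 (0-5).
Level 12 falls in the 6-12 band.
Grid: Level 6-12 × Category 1 = 14-22 months.

14-22 months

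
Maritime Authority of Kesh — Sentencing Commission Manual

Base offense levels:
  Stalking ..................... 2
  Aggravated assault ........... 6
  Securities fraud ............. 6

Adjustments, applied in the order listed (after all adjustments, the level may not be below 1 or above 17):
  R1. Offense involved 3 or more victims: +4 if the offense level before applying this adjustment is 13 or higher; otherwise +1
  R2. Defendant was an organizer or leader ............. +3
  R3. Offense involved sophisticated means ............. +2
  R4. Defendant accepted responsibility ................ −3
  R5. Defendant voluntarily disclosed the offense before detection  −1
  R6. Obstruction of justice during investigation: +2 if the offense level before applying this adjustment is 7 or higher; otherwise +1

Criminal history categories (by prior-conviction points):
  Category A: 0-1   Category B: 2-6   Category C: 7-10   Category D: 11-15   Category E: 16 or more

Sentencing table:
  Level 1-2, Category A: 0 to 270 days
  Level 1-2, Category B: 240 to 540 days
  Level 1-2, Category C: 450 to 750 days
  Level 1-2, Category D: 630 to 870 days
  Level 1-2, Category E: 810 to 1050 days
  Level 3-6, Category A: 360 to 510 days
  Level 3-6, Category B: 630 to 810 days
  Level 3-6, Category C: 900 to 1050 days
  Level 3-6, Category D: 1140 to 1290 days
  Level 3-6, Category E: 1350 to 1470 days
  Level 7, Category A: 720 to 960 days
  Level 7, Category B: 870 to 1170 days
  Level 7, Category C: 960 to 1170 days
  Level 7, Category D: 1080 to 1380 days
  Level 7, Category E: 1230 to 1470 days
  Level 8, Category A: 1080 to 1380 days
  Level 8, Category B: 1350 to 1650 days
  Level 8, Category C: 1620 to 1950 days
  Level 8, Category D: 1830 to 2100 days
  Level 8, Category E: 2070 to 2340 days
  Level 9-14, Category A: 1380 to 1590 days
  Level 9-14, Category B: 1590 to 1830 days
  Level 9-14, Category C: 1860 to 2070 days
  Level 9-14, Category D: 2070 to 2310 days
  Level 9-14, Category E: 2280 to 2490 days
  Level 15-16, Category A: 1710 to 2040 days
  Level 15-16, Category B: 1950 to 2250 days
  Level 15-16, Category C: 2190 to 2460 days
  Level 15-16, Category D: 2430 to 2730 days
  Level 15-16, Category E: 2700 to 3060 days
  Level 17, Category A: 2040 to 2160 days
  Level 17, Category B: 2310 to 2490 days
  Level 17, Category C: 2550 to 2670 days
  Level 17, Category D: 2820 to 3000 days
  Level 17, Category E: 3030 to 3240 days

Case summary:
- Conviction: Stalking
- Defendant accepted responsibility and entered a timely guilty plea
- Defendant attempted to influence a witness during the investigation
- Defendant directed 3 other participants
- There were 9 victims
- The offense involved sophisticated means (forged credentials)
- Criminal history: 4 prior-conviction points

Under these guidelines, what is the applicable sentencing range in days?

630-810 days

Base offense level for stalking: 2.
R1 applies (level before this adjustment is 2 < 13, so +1): 2 + 1 = 3.
R2 applies: 3 + 3 = 6.
R3 applies: 6 + 2 = 8.
R4 applies: 8 − 3 = 5.
R5 does not apply.
R6 applies (level before this adjustment is 5 < 7, so +1): 5 + 1 = 6.
Final offense level: 6.
Criminal history: 4 prior points → Category B (2-6).
Level 6 falls in the 3-6 band.
Grid: Level 3-6 × Category B = 630-810 days.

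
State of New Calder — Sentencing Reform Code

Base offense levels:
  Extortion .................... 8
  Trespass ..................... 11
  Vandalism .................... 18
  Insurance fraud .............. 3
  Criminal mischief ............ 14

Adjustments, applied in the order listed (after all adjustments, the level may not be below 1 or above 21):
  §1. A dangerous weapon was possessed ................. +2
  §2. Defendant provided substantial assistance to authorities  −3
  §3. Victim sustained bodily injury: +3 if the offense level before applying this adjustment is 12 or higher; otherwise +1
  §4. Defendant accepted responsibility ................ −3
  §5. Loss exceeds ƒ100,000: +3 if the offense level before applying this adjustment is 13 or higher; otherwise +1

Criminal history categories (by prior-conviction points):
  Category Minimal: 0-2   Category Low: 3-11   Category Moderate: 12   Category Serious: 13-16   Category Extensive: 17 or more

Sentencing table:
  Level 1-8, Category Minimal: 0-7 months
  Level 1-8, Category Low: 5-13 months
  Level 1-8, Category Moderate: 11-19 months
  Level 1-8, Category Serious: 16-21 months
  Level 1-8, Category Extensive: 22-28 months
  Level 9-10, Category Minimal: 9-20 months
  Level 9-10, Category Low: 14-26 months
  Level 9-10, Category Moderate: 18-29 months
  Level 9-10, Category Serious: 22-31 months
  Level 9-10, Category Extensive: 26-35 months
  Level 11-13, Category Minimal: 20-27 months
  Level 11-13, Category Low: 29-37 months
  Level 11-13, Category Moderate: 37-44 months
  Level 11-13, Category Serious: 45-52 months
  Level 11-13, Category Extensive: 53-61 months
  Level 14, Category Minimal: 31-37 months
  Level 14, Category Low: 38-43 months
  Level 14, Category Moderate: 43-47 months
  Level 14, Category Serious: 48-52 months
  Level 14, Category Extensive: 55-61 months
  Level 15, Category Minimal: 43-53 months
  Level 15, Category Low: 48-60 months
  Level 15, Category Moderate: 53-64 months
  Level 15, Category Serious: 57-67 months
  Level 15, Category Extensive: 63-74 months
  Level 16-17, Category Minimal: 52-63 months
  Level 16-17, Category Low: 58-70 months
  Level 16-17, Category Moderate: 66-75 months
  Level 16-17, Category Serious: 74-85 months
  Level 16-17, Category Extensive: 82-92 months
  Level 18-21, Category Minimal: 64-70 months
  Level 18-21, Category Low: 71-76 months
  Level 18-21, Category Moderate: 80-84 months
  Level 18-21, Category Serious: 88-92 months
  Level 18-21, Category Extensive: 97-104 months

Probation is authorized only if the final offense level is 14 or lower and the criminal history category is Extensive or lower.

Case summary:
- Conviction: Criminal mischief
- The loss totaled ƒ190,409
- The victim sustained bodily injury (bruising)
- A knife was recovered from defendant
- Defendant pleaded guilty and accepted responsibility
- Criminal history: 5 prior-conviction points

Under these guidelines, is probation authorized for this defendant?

Base offense level for criminal mischief: 14.
§1 applies: 14 + 2 = 16.
§2 does not apply.
§3 applies (level before this adjustment is 16 ≥ 12, so +3): 16 + 3 = 19.
§4 applies: 19 − 3 = 16.
§5 applies (level before this adjustment is 16 ≥ 13, so +3): 16 + 3 = 19.
Final offense level: 19.
Criminal history: 5 prior points → Category Low (3-11).
Level 19 falls in the 18-21 band.
Grid: Level 18-21 × Category Low = 71-76 months.
Probation check: level 19 > 14 and category Low ≤ Extensive → not eligible.

No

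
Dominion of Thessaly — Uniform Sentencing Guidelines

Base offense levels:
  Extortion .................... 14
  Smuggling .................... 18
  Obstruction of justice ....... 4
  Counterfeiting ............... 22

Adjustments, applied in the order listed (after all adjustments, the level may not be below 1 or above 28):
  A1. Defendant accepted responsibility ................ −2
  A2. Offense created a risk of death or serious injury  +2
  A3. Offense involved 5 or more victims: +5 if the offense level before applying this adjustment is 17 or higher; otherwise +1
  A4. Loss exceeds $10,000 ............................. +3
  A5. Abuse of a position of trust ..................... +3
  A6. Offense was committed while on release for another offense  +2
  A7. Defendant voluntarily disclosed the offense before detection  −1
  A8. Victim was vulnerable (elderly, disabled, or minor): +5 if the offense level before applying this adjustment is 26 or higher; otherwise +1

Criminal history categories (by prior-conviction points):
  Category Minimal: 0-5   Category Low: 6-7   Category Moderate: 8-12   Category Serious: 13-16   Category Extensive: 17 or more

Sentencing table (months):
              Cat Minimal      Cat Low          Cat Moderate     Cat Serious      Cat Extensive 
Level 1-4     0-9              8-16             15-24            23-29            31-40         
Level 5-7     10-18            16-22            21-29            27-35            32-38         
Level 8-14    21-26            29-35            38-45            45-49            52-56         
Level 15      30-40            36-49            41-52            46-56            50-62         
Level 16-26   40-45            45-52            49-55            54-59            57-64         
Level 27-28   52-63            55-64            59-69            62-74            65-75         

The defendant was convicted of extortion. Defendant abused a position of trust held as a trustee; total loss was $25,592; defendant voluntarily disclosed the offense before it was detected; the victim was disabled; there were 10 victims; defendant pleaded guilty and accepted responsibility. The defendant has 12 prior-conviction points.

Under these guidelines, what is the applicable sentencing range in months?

49-55 months

Base offense level for extortion: 14.
A1 applies: 14 − 2 = 12.
A2 does not apply.
A3 applies (level before this adjustment is 12 < 17, so +1): 12 + 1 = 13.
A4 applies: 13 + 3 = 16.
A5 applies: 16 + 3 = 19.
A7 applies: 19 − 1 = 18.
A8 applies (level before this adjustment is 18 < 26, so +1): 18 + 1 = 19.
Final offense level: 19.
Criminal history: 12 prior points → Category Moderate (8-12).
Level 19 falls in the 16-26 band.
Grid: Level 16-26 × Category Moderate = 49-55 months.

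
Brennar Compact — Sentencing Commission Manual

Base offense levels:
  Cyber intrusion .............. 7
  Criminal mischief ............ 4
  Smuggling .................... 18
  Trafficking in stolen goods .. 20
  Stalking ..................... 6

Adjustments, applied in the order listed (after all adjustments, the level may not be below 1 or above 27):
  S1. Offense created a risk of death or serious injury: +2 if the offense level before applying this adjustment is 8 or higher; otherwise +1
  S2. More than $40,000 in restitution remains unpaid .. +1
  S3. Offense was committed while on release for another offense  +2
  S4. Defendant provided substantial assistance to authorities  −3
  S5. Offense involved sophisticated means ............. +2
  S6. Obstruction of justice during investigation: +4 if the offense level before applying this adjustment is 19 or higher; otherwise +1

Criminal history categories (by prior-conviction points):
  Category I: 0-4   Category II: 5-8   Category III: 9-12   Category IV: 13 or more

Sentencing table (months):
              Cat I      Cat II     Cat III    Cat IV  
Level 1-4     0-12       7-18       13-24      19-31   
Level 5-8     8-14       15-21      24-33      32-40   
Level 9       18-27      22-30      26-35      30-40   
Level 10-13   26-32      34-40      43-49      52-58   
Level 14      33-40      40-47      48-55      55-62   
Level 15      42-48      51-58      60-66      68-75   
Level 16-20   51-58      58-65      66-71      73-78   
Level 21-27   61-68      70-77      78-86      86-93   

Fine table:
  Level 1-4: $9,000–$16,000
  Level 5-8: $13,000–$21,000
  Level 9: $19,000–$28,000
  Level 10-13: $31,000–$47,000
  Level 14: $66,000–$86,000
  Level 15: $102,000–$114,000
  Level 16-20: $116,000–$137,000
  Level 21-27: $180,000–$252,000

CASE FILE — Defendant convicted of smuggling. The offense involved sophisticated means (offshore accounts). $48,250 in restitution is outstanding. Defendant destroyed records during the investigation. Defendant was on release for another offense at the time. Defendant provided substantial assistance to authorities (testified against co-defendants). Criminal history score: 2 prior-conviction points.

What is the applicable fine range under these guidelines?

Base offense level for smuggling: 18.
S1 does not apply.
S2 applies: 18 + 1 = 19.
S3 applies: 19 + 2 = 21.
S4 applies: 21 − 3 = 18.
S5 applies: 18 + 2 = 20.
S6 applies (level before this adjustment is 20 ≥ 19, so +4): 20 + 4 = 24.
Final offense level: 24.
Level 24 falls in the 21-27 band.
Fine table: Level 21-27 → $180,000–$252,000.

$180,000–$252,000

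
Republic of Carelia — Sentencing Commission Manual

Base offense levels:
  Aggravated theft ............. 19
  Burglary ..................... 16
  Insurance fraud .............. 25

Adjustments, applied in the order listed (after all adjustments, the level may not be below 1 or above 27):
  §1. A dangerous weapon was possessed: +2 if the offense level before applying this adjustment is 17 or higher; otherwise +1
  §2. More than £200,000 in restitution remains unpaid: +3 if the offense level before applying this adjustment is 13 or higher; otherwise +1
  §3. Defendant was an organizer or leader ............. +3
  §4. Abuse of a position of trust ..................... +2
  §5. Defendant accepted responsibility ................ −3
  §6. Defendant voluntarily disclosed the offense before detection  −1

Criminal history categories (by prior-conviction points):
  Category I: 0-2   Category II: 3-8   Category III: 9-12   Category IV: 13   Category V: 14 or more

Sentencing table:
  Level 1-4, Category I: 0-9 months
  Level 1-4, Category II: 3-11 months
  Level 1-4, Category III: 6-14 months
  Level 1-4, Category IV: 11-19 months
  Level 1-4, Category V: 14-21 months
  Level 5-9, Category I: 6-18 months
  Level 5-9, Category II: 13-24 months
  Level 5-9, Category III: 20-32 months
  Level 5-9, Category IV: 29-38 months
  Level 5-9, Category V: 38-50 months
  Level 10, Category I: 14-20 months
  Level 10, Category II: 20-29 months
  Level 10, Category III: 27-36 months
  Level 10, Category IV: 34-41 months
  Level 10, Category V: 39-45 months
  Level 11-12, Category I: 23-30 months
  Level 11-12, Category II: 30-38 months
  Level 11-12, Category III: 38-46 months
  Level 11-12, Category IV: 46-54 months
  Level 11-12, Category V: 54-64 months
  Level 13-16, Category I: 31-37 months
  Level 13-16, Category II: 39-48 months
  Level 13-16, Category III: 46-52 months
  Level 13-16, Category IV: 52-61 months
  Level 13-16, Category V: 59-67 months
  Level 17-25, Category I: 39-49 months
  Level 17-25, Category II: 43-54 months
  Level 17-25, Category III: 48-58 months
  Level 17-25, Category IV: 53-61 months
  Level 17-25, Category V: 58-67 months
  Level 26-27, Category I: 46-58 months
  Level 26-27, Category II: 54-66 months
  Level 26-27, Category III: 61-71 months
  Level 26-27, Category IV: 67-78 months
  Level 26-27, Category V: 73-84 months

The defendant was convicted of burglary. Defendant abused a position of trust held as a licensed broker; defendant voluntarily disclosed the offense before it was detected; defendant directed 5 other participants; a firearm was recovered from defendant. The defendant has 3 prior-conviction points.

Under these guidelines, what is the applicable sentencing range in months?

43-54 months

Base offense level for burglary: 16.
§1 applies (level before this adjustment is 16 < 17, so +1): 16 + 1 = 17.
§2 does not apply.
§3 applies: 17 + 3 = 20.
§4 applies: 20 + 2 = 22.
§6 applies: 22 − 1 = 21.
Final offense level: 21.
Criminal history: 3 prior points → Category II (3-8).
Level 21 falls in the 17-25 band.
Grid: Level 17-25 × Category II = 43-54 months.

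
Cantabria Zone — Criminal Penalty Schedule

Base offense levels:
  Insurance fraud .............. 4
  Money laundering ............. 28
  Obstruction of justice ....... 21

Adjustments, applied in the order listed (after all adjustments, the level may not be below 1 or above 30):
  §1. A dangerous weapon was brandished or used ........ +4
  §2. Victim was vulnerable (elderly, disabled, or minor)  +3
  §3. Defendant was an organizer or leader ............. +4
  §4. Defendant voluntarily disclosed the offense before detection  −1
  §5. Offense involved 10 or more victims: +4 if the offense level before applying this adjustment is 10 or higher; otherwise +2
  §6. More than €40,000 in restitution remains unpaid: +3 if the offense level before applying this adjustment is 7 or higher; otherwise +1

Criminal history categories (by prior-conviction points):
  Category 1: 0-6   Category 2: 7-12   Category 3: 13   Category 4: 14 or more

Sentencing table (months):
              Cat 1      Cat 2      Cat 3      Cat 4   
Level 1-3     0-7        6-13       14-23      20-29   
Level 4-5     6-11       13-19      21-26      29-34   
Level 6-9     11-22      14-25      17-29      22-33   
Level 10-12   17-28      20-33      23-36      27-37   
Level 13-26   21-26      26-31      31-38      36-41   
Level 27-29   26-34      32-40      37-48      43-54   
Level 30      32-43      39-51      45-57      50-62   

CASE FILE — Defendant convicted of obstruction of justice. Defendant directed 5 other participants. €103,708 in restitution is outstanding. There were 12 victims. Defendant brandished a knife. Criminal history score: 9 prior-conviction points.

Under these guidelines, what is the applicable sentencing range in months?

39-51 months

Base offense level for obstruction of justice: 21.
§1 applies: 21 + 4 = 25.
§3 applies: 25 + 4 = 29.
§5 applies (level before this adjustment is 29 ≥ 10, so +4): 29 + 4 = 33.
§6 applies (level before this adjustment is 33 ≥ 7, so +3): 33 + 3 = 36.
Level 36 exceeds the maximum of 30; capped at 30.
Final offense level: 30.
Criminal history: 9 prior points → Category 2 (7-12).
Level 30 falls in the 30 band.
Grid: Level 30 × Category 2 = 39-51 months.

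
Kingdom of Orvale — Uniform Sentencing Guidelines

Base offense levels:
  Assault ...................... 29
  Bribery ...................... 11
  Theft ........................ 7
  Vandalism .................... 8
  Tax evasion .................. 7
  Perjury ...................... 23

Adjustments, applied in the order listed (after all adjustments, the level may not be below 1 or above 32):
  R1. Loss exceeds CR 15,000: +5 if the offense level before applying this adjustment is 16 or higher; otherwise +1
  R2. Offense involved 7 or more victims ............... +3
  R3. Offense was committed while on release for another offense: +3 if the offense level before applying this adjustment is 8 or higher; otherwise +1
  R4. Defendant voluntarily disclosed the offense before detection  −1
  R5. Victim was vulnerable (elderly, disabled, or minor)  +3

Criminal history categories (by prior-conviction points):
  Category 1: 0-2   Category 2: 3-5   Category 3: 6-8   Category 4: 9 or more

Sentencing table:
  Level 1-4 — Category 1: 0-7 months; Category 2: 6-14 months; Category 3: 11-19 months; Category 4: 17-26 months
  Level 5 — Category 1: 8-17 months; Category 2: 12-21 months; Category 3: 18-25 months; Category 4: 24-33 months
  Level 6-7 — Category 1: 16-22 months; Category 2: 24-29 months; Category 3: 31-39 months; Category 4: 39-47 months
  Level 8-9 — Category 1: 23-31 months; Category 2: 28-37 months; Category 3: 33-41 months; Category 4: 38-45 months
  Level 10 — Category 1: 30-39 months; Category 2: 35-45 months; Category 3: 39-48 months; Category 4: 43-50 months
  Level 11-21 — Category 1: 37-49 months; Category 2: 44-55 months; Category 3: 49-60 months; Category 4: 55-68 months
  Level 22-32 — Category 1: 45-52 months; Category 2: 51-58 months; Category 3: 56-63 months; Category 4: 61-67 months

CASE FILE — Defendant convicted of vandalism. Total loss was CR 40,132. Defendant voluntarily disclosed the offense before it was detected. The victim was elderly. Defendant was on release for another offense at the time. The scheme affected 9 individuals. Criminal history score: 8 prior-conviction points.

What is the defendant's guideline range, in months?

Base offense level for vandalism: 8.
R1 applies (level before this adjustment is 8 < 16, so +1): 8 + 1 = 9.
R2 applies: 9 + 3 = 12.
R3 applies (level before this adjustment is 12 ≥ 8, so +3): 12 + 3 = 15.
R4 applies: 15 − 1 = 14.
R5 applies: 14 + 3 = 17.
Final offense level: 17.
Criminal history: 8 prior points → Category 3 (6-8).
Level 17 falls in the 11-21 band.
Grid: Level 11-21 × Category 3 = 49-60 months.

49-60 months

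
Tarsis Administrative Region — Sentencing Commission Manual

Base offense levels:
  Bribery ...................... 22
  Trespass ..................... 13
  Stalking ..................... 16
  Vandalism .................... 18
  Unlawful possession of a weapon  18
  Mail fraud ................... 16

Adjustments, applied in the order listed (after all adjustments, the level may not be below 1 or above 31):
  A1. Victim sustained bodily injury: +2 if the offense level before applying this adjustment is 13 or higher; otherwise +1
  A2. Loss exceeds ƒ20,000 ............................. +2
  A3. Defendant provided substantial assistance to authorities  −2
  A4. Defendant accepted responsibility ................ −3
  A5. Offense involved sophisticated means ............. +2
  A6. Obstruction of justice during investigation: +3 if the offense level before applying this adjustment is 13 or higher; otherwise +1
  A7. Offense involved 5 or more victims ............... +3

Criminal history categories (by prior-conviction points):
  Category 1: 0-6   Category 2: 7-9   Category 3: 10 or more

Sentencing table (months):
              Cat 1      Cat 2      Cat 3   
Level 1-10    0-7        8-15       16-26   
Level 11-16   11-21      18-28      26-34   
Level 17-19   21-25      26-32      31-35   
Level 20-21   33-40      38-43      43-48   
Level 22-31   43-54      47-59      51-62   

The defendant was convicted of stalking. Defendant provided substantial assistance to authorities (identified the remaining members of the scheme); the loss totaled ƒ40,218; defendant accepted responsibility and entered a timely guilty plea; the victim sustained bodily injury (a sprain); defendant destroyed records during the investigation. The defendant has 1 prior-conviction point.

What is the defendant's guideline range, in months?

21-25 months

Base offense level for stalking: 16.
A1 applies (level before this adjustment is 16 ≥ 13, so +2): 16 + 2 = 18.
A2 applies: 18 + 2 = 20.
A3 applies: 20 − 2 = 18.
A4 applies: 18 − 3 = 15.
A5 does not apply.
A6 applies (level before this adjustment is 15 ≥ 13, so +3): 15 + 3 = 18.
Final offense level: 18.
Criminal history: 1 prior point → Category 1 (0-6).
Level 18 falls in the 17-19 band.
Grid: Level 17-19 × Category 1 = 21-25 months.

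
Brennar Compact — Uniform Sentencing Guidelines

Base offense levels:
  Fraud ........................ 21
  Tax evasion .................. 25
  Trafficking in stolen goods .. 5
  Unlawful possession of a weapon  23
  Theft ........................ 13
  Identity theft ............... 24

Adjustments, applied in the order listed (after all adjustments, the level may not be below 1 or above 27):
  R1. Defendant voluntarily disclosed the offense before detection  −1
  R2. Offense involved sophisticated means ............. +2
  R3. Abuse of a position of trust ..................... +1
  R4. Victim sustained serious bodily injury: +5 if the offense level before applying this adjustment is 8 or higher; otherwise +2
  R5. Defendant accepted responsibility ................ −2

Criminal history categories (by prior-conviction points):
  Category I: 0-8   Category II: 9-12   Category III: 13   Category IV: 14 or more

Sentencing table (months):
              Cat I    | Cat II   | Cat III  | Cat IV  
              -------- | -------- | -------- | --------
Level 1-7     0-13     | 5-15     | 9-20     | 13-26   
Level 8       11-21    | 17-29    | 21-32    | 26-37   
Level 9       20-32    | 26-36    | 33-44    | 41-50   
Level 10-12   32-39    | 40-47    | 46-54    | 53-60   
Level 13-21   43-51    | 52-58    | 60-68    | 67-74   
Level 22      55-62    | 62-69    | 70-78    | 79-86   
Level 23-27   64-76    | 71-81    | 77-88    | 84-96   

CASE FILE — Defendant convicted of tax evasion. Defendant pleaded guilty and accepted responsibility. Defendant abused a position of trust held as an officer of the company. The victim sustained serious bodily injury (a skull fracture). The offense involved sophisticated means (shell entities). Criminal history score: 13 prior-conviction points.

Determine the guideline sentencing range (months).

77-88 months

Base offense level for tax evasion: 25.
R1 does not apply.
R2 applies: 25 + 2 = 27.
R3 applies: 27 + 1 = 28.
R4 applies (level before this adjustment is 28 ≥ 8, so +5): 28 + 5 = 33.
R5 applies: 33 − 2 = 31.
Level 31 exceeds the maximum of 27; capped at 27.
Final offense level: 27.
Criminal history: 13 prior points → Category III (13).
Level 27 falls in the 23-27 band.
Grid: Level 23-27 × Category III = 77-88 months.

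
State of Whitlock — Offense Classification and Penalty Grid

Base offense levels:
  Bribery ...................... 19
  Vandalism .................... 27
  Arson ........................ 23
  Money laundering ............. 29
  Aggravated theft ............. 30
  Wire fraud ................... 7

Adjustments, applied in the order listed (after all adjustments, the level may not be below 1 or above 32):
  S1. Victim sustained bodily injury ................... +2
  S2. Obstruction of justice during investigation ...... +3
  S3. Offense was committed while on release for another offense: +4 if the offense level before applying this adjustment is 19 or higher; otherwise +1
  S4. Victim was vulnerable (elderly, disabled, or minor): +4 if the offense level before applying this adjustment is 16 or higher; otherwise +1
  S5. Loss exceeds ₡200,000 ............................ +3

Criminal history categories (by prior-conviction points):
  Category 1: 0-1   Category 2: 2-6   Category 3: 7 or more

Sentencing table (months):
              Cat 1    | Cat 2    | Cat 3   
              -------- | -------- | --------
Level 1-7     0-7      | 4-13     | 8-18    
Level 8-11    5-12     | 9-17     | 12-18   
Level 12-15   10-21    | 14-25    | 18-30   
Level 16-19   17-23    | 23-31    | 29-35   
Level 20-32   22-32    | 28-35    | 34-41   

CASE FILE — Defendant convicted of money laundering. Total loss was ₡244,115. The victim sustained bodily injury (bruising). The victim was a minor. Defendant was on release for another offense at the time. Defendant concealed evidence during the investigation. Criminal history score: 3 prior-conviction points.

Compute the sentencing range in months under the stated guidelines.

28-35 months

Base offense level for money laundering: 29.
S1 applies: 29 + 2 = 31.
S2 applies: 31 + 3 = 34.
S3 applies (level before this adjustment is 34 ≥ 19, so +4): 34 + 4 = 38.
S4 applies (level before this adjustment is 38 ≥ 16, so +4): 38 + 4 = 42.
S5 applies: 42 + 3 = 45.
Level 45 exceeds the maximum of 32; capped at 32.
Final offense level: 32.
Criminal history: 3 prior points → Category 2 (2-6).
Level 32 falls in the 20-32 band.
Grid: Level 20-32 × Category 2 = 28-35 months.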